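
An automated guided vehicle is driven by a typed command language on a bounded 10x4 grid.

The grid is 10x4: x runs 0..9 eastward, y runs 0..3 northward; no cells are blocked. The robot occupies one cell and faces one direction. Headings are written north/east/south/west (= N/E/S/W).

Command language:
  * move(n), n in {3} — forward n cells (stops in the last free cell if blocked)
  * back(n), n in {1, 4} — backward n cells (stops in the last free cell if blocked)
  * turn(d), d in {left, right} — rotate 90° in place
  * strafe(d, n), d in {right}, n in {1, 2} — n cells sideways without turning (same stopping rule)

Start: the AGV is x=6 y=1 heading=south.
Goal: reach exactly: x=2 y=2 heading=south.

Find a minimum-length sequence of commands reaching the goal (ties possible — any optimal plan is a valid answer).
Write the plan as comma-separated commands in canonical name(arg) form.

strafe(right, 2), strafe(right, 2), back(1)

t0: x=6 y=1 heading=south
[1] after strafe(right, 2): x=4 y=1 heading=south
[2] after strafe(right, 2): x=2 y=1 heading=south
[3] after back(1): x=2 y=2 heading=south
minimal: 3 command(s), checked below 3.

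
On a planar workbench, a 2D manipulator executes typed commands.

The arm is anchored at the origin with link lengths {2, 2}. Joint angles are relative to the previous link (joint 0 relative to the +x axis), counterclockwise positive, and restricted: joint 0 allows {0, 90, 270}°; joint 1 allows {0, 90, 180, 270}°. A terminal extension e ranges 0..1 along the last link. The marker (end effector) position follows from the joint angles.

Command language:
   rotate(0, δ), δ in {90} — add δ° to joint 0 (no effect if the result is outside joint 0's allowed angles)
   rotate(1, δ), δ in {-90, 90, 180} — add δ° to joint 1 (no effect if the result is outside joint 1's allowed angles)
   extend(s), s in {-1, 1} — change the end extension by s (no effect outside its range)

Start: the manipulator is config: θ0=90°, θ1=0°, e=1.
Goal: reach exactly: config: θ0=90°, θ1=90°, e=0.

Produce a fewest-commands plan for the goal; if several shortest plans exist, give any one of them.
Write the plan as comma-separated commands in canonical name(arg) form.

extend(-1), rotate(1, 90)

start: config: θ0=90°, θ1=0°, e=1
step 1 (extend(-1)): config: θ0=90°, θ1=0°, e=0
step 2 (rotate(1, 90)): config: θ0=90°, θ1=90°, e=0
minimal: 2 command(s), checked below 2.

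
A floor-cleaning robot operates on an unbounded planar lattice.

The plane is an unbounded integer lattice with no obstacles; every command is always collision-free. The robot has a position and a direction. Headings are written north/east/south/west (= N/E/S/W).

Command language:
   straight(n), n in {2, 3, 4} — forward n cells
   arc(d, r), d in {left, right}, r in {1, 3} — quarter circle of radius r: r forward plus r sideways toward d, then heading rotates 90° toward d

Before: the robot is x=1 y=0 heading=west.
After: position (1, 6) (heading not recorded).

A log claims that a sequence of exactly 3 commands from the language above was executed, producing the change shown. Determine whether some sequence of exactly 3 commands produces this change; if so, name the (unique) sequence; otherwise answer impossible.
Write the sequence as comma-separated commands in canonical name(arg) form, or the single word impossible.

start: x=1 y=0 heading=west
[1] after arc(right, 1): x=0 y=1 heading=north
[2] after straight(4): x=0 y=5 heading=north
[3] after arc(right, 1): x=1 y=6 heading=east
no other 3-command option fits: unique.

arc(right, 1), straight(4), arc(right, 1)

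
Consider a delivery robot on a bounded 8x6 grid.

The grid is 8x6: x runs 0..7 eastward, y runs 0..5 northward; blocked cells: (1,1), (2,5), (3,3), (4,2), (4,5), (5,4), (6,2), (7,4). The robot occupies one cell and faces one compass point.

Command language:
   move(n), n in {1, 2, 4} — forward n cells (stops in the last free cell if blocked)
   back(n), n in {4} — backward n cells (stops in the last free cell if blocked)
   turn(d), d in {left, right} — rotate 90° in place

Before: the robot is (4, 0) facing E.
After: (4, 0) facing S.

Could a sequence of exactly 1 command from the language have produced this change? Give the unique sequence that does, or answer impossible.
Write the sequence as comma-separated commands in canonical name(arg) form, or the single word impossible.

key: (4,0) unchanged — the single command moves nothing
begin: (4, 0) facing E
t=1 turn(right) ⇒ (4, 0) facing S
no rival 1-sequence matches.

turn(right)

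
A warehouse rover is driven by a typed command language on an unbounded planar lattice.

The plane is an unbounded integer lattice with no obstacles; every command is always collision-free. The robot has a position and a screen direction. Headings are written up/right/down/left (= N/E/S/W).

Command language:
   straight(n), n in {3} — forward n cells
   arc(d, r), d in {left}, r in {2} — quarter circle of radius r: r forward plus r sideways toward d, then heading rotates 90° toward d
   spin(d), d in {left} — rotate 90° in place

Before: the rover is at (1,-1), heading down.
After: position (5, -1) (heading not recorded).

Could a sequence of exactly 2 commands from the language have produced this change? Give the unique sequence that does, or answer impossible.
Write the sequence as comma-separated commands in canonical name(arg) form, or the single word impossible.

arc(left, 2), arc(left, 2)

t0: at (1,-1), heading down
t=1 arc(left, 2) ⇒ at (3,-3), heading right
t=2 arc(left, 2) ⇒ at (5,-1), heading up
uniquely the one of 9 2-step routes that fits.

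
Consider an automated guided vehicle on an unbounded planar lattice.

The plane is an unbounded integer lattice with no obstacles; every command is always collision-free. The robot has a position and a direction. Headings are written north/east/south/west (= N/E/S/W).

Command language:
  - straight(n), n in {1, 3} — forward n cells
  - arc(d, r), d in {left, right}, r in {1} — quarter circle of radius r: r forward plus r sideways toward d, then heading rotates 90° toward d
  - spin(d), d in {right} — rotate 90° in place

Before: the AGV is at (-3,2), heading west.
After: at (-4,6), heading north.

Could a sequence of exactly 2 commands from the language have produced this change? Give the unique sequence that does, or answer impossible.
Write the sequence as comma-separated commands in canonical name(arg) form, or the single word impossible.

key: cell and facing (now N) both changed — the 2 commands mix motion and turning
from: at (-3,2), heading west
[1] after arc(right, 1): at (-4,3), heading north
[2] after straight(3): at (-4,6), heading north
no rival 2-sequence matches.

arc(right, 1), straight(3)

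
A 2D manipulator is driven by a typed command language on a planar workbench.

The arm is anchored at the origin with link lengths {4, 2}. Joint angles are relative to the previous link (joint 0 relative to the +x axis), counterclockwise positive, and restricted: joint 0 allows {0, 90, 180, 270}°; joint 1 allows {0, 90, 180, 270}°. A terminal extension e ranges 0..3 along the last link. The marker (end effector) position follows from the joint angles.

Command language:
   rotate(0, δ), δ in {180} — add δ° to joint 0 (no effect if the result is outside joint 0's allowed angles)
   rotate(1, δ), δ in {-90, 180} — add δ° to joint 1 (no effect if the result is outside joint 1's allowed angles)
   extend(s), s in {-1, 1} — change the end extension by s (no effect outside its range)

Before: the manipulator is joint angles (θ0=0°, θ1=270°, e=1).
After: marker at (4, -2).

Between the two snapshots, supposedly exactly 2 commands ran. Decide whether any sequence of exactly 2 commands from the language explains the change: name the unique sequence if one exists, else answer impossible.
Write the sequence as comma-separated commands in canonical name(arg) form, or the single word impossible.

from: joint angles (θ0=0°, θ1=270°, e=1)
t=1 extend(-1) ⇒ joint angles (θ0=0°, θ1=270°, e=0)
t=2 extend(-1) ⇒ joint angles (θ0=0°, θ1=270°, e=0)
uniquely the one of 25 2-step routes that fits.

extend(-1), extend(-1)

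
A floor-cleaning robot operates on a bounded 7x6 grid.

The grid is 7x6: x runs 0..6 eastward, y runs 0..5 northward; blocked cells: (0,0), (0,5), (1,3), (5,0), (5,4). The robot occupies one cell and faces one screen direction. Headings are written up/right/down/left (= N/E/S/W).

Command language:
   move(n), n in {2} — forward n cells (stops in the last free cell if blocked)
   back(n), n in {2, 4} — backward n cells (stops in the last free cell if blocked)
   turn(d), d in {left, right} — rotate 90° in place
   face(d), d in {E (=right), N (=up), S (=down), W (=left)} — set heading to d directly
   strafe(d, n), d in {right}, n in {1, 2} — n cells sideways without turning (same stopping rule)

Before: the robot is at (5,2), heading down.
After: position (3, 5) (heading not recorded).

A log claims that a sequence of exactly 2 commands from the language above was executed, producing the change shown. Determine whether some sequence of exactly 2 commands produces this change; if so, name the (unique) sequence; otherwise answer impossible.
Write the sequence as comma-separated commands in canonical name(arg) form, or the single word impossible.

strafe(right, 2), back(4)

key: running back(4) before strafe(right, 2) would end elsewhere — order is forced
from: at (5,2), heading down
[1] after strafe(right, 2): at (3,2), heading down
[2] after back(4): at (3,5), heading down
no other 2-command option fits: unique.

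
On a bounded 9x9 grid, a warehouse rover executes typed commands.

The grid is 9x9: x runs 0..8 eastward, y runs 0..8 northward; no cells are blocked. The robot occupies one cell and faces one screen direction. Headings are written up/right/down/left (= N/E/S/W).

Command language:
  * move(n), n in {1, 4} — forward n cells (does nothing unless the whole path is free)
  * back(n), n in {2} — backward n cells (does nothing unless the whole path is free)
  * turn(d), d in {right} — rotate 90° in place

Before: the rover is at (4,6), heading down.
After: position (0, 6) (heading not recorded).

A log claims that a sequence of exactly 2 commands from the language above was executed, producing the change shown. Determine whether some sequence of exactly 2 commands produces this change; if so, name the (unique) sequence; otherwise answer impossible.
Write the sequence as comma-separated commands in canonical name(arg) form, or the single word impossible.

key: running move(4) before turn(right) would end elsewhere — order is forced
t0: at (4,6), heading down
1. turn(right) → at (4,6), heading left
2. move(4) → at (0,6), heading left
no rival 2-sequence matches.

turn(right), move(4)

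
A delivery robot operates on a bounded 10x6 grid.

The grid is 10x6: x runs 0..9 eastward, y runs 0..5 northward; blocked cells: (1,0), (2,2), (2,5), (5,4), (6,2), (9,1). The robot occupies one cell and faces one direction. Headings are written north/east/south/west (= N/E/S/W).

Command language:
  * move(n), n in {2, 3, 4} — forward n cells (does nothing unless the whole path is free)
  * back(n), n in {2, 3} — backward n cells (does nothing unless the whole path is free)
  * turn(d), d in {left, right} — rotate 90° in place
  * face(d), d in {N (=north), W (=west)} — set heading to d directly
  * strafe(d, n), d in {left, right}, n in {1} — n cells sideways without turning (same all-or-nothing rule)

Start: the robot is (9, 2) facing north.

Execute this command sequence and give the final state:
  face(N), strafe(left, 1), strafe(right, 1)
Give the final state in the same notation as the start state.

start: (9, 2) facing north
step 1 (face(N)): (9, 2) facing north
step 2 (strafe(left, 1)): (8, 2) facing north
step 3 (strafe(right, 1)): (9, 2) facing north

(9, 2) facing north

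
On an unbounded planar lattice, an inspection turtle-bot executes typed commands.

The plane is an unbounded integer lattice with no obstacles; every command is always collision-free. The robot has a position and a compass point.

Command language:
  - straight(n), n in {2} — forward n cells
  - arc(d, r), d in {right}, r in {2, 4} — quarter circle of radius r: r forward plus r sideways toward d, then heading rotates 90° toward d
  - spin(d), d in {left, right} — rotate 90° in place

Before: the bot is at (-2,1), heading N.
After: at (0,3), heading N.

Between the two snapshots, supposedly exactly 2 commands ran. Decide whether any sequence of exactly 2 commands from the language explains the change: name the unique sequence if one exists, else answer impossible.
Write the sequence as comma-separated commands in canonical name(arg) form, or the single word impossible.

key: still facing N at the end — net rotation zero over 2 steps
initial: at (-2,1), heading N
1. arc(right, 2) → at (0,3), heading E
2. spin(left) → at (0,3), heading N
all 25 alternatives checked — unique.

arc(right, 2), spin(left)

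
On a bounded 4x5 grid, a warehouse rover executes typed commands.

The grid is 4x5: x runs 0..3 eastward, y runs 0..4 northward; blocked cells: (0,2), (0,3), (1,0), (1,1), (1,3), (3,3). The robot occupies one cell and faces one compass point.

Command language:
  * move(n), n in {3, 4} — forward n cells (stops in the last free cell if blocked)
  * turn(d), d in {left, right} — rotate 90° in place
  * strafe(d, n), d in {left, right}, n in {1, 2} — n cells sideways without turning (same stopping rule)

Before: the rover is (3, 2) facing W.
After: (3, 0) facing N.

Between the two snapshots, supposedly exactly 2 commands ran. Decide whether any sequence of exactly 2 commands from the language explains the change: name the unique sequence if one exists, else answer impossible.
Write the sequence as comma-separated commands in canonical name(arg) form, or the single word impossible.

strafe(left, 2), turn(right)

key: running turn(right) before strafe(left, 2) would end elsewhere — order is forced
from: (3, 2) facing W
[1] after strafe(left, 2): (3, 0) facing W
[2] after turn(right): (3, 0) facing N
no other 2-command option fits: unique.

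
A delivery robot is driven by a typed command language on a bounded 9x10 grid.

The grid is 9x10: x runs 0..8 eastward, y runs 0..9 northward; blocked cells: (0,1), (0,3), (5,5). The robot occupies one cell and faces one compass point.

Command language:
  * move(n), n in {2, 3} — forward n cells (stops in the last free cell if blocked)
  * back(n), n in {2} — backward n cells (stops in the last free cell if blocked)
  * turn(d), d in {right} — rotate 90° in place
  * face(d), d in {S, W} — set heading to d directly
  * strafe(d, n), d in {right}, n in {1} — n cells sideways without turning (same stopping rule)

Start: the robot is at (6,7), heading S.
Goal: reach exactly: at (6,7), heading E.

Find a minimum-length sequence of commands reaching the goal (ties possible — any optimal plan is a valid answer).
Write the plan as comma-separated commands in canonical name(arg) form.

turn(right), turn(right), turn(right)

begin: at (6,7), heading S
step 1 (turn(right)): at (6,7), heading W
step 2 (turn(right)): at (6,7), heading N
step 3 (turn(right)): at (6,7), heading E
minimal: 3 command(s), checked below 3.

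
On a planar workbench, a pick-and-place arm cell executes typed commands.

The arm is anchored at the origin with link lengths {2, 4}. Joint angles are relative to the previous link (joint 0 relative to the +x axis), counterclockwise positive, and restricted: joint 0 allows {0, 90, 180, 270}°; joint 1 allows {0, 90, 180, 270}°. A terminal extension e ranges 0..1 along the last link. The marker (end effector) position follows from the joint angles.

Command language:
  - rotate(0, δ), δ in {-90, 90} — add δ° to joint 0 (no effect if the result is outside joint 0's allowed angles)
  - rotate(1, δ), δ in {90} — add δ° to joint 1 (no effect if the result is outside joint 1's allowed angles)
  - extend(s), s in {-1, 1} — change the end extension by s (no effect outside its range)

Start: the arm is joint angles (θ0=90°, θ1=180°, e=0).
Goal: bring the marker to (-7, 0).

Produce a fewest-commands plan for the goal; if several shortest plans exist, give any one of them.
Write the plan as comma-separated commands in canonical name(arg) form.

t0: joint angles (θ0=90°, θ1=180°, e=0)
1. extend(1) → joint angles (θ0=90°, θ1=180°, e=1)
2. rotate(1, 90) → joint angles (θ0=90°, θ1=270°, e=1)
3. rotate(1, 90) → joint angles (θ0=90°, θ1=0°, e=1)
4. rotate(0, 90) → joint angles (θ0=180°, θ1=0°, e=1)
nothing shorter than 4 reaches the goal.

extend(1), rotate(1, 90), rotate(1, 90), rotate(0, 90)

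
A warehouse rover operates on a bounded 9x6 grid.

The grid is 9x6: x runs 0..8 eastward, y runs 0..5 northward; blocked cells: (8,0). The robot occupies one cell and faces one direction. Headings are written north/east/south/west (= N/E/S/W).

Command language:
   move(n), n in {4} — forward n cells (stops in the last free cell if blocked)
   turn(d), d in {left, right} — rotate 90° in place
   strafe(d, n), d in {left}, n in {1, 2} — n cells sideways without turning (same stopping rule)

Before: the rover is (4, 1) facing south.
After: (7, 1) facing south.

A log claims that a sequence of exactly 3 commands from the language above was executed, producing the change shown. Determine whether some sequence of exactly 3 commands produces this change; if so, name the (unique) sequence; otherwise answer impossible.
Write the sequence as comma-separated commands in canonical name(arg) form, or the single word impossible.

strafe(left, 1), strafe(left, 1), strafe(left, 1)

key: heading stays S — no command in the sequence turns
start: (4, 1) facing south
t=1 strafe(left, 1) ⇒ (5, 1) facing south
t=2 strafe(left, 1) ⇒ (6, 1) facing south
t=3 strafe(left, 1) ⇒ (7, 1) facing south
all 125 alternatives checked — unique.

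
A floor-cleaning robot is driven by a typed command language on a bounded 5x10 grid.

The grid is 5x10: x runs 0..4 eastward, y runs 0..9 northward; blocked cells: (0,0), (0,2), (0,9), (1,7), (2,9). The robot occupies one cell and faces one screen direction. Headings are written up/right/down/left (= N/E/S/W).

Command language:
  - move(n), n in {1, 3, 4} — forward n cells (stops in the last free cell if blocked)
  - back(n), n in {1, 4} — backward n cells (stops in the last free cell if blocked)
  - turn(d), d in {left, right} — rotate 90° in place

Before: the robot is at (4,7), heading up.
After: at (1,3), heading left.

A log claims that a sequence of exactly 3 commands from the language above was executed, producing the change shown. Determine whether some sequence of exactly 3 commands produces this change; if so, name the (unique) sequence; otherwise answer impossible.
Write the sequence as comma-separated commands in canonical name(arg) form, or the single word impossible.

back(4), turn(left), move(3)

key: cell and facing (now W) both changed — the 3 commands mix motion and turning
begin: at (4,7), heading up
1. back(4) → at (4,3), heading up
2. turn(left) → at (4,3), heading left
3. move(3) → at (1,3), heading left
uniquely the one of 343 3-step routes that fits.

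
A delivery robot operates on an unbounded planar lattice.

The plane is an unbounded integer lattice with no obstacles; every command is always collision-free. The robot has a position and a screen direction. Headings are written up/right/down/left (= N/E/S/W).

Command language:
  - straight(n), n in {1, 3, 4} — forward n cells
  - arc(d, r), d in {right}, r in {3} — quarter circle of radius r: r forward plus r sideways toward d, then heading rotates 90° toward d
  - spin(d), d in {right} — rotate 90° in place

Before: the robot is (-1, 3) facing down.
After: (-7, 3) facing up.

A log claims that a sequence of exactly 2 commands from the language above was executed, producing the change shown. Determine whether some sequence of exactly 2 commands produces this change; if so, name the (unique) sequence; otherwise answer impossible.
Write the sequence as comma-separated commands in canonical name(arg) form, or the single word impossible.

arc(right, 3), arc(right, 3)

key: cell and facing (now N) both changed — the 2 commands mix motion and turning
from: (-1, 3) facing down
[1] after arc(right, 3): (-4, 0) facing left
[2] after arc(right, 3): (-7, 3) facing up
no rival 2-sequence matches.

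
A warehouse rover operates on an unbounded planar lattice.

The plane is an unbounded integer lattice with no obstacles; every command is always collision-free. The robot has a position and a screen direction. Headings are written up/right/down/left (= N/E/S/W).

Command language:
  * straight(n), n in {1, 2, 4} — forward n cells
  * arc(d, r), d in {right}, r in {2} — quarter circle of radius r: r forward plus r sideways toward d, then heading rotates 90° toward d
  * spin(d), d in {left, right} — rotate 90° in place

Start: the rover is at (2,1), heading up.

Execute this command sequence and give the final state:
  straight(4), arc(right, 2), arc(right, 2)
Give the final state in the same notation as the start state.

from: at (2,1), heading up
step 1 (straight(4)): at (2,5), heading up
step 2 (arc(right, 2)): at (4,7), heading right
step 3 (arc(right, 2)): at (6,5), heading down

at (6,5), heading down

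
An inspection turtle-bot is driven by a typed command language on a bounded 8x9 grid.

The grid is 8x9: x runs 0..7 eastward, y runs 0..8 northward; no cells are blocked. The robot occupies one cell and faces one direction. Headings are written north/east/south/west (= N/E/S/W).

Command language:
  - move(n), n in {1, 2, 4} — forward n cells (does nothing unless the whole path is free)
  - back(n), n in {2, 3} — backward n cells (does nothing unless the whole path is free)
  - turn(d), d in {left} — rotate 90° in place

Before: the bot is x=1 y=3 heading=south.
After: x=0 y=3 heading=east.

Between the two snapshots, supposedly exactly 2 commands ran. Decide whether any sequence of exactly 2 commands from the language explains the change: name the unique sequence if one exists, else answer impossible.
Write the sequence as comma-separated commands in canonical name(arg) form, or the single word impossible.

impossible

checked all 2-command options: none fits.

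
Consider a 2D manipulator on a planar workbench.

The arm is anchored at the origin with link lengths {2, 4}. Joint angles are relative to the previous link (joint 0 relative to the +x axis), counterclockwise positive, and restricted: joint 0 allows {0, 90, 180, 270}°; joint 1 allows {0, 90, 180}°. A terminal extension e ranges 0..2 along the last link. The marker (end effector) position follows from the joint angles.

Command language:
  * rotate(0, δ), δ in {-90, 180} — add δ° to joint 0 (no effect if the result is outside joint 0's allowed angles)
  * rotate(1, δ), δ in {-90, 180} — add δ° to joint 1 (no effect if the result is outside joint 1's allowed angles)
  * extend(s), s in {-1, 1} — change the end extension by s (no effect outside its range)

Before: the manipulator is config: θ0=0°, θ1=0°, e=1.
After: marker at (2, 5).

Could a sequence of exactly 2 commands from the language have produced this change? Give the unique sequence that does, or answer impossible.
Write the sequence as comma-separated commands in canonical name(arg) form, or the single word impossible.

rotate(1, 180), rotate(1, -90)

key: order matters: swapping rotate(1, 180) and rotate(1, -90) lands elsewhere
begin: config: θ0=0°, θ1=0°, e=1
[1] after rotate(1, 180): config: θ0=0°, θ1=180°, e=1
[2] after rotate(1, -90): config: θ0=0°, θ1=90°, e=1
no rival 2-sequence matches.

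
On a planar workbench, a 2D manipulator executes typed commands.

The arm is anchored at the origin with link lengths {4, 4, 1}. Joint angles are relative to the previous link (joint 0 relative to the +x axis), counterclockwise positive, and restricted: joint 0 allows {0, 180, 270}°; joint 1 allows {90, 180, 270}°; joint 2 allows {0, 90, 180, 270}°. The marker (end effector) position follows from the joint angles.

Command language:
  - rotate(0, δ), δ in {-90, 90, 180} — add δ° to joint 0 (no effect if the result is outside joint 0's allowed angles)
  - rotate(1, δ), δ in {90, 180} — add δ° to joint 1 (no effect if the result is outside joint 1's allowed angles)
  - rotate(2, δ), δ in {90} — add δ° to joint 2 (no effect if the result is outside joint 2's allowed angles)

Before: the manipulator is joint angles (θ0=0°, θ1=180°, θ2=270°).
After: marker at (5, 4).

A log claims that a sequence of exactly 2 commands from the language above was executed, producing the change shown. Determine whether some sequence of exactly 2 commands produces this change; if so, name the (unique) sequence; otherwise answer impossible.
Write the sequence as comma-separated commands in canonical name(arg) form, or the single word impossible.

rotate(1, 90), rotate(1, 180)

key: order matters: swapping rotate(1, 90) and rotate(1, 180) lands elsewhere
t0: joint angles (θ0=0°, θ1=180°, θ2=270°)
1. rotate(1, 90) → joint angles (θ0=0°, θ1=270°, θ2=270°)
2. rotate(1, 180) → joint angles (θ0=0°, θ1=90°, θ2=270°)
no other 2-command option fits: unique.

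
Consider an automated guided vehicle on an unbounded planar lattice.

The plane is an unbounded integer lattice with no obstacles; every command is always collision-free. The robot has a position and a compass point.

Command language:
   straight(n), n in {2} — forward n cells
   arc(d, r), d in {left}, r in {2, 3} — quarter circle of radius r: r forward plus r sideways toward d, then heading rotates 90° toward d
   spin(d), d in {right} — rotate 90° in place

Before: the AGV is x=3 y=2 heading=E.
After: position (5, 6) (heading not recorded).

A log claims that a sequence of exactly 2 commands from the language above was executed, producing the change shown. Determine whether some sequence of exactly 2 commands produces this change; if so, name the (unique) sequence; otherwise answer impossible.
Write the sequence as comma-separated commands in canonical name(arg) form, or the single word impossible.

key: order matters: swapping arc(left, 2) and straight(2) lands elsewhere
t0: x=3 y=2 heading=E
t=1 arc(left, 2) ⇒ x=5 y=4 heading=N
t=2 straight(2) ⇒ x=5 y=6 heading=N
no rival 2-sequence matches.

arc(left, 2), straight(2)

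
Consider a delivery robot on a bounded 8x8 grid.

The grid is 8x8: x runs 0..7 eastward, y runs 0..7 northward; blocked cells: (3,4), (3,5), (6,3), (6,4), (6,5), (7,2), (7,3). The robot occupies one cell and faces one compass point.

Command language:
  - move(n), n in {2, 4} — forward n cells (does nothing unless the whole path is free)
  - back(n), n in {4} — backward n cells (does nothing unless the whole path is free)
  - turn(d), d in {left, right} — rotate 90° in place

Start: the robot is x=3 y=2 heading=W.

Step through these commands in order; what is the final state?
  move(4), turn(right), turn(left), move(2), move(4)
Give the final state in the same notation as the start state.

start: x=3 y=2 heading=W
t=1 move(4) ⇒ x=3 y=2 heading=W
t=2 turn(right) ⇒ x=3 y=2 heading=N
t=3 turn(left) ⇒ x=3 y=2 heading=W
t=4 move(2) ⇒ x=1 y=2 heading=W
t=5 move(4) ⇒ x=1 y=2 heading=W

x=1 y=2 heading=W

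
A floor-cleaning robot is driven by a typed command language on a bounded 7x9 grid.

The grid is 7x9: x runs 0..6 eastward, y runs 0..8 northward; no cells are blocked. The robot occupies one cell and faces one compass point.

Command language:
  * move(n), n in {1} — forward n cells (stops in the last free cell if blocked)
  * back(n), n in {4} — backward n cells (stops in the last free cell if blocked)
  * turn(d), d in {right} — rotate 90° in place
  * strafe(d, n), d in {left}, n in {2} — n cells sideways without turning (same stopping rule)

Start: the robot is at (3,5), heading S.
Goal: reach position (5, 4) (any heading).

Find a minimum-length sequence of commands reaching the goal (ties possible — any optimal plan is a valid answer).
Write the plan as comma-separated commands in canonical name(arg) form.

strafe(left, 2), move(1)

start: at (3,5), heading S
step 1 (strafe(left, 2)): at (5,5), heading S
step 2 (move(1)): at (5,4), heading S
minimal: 2 command(s), checked below 2.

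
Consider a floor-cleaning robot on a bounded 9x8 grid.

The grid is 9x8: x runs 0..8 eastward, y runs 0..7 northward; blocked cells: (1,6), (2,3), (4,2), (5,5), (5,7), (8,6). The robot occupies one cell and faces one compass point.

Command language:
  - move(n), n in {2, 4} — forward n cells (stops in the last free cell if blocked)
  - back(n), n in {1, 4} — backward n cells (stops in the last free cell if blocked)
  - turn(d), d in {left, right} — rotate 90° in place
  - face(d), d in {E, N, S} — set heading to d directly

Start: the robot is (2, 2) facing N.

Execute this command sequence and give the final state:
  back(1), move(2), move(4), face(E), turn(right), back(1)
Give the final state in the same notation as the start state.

from: (2, 2) facing N
[1] after back(1): (2, 1) facing N
[2] after move(2): (2, 2) facing N
[3] after move(4): (2, 2) facing N
[4] after face(E): (2, 2) facing E
[5] after turn(right): (2, 2) facing S
[6] after back(1): (2, 2) facing S

(2, 2) facing S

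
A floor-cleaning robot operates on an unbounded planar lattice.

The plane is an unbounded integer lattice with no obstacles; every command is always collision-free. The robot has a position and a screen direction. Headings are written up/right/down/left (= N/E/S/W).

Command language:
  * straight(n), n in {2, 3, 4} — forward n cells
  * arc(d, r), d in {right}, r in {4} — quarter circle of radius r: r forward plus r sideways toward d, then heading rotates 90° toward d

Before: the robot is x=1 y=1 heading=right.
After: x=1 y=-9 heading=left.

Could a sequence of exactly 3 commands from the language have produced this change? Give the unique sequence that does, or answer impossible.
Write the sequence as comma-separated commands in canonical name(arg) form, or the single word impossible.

arc(right, 4), straight(2), arc(right, 4)

key: cell and facing (now W) both changed — the 3 commands mix motion and turning
initial: x=1 y=1 heading=right
step 1 (arc(right, 4)): x=5 y=-3 heading=down
step 2 (straight(2)): x=5 y=-5 heading=down
step 3 (arc(right, 4)): x=1 y=-9 heading=left
uniquely the one of 64 3-step routes that fits.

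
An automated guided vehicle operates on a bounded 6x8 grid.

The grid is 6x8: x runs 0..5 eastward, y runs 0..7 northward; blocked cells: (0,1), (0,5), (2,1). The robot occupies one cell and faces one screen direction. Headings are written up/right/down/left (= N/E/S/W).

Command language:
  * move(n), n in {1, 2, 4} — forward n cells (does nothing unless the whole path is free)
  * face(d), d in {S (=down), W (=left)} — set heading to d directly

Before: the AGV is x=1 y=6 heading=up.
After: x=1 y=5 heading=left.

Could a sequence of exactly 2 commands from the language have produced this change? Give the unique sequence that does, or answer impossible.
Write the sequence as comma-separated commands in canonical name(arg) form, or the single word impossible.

impossible

checked all 2-command options: none fits.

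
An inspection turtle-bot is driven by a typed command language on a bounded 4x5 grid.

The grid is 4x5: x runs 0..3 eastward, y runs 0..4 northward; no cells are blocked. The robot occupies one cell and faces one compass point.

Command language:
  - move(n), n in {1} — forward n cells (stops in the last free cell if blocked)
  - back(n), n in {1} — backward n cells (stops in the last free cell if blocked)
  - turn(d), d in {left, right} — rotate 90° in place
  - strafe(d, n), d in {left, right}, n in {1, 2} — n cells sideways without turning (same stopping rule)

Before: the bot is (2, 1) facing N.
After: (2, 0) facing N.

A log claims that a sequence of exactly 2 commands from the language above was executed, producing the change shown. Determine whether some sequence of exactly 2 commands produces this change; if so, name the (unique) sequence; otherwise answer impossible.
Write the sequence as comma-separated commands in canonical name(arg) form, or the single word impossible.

key: still facing N at the end — nothing in the sequence rotates
from: (2, 1) facing N
[1] after back(1): (2, 0) facing N
[2] after back(1): (2, 0) facing N
no rival 2-sequence matches.

back(1), back(1)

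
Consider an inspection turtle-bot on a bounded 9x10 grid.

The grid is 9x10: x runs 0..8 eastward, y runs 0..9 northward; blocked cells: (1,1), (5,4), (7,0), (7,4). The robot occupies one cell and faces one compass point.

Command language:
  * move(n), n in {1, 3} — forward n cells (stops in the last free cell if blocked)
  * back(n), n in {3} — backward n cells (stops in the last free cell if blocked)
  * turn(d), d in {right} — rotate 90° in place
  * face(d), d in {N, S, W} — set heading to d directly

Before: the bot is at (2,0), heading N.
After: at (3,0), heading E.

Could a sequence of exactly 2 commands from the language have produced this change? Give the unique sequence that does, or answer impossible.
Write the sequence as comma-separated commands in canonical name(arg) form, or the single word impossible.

key: running move(1) before turn(right) would end elsewhere — order is forced
begin: at (2,0), heading N
step 1 (turn(right)): at (2,0), heading E
step 2 (move(1)): at (3,0), heading E
all 49 alternatives checked — unique.

turn(right), move(1)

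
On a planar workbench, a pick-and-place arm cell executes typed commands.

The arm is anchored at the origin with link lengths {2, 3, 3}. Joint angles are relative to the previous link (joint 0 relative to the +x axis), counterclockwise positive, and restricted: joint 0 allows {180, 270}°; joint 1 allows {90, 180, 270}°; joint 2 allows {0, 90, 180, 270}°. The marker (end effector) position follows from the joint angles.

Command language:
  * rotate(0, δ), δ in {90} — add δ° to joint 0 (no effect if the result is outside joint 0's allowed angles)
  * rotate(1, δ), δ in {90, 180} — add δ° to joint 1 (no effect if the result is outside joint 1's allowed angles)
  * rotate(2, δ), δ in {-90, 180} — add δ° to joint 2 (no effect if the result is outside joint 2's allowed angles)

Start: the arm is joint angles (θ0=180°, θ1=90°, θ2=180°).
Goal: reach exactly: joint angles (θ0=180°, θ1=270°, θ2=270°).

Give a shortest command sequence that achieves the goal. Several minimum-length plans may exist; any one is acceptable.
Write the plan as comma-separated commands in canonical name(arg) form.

t0: joint angles (θ0=180°, θ1=90°, θ2=180°)
1. rotate(2, 180) → joint angles (θ0=180°, θ1=90°, θ2=0°)
2. rotate(1, 180) → joint angles (θ0=180°, θ1=270°, θ2=0°)
3. rotate(2, -90) → joint angles (θ0=180°, θ1=270°, θ2=270°)
nothing shorter than 3 reaches the goal.

rotate(2, 180), rotate(1, 180), rotate(2, -90)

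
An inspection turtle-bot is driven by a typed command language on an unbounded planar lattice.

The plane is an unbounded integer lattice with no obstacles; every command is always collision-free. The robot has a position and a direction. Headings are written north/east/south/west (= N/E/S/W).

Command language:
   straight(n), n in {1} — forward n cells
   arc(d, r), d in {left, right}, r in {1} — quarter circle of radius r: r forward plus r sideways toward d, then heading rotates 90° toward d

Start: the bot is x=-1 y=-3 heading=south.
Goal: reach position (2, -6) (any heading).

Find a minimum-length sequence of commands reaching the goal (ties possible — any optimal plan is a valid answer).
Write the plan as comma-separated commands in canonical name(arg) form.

from: x=-1 y=-3 heading=south
t=1 arc(left, 1) ⇒ x=0 y=-4 heading=east
t=2 arc(right, 1) ⇒ x=1 y=-5 heading=south
t=3 arc(left, 1) ⇒ x=2 y=-6 heading=east
minimal: 3 command(s), checked below 3.

arc(left, 1), arc(right, 1), arc(left, 1)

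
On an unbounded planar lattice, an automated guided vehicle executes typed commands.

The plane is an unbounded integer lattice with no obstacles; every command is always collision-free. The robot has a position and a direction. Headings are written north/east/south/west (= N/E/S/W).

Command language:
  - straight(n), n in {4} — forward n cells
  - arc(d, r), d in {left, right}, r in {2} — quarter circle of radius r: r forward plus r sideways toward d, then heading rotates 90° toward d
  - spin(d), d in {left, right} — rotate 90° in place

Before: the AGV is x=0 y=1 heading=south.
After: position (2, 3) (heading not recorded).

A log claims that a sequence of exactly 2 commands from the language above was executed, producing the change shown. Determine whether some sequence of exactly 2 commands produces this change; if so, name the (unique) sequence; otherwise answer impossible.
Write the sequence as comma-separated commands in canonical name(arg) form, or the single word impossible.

spin(left), arc(left, 2)

key: running arc(left, 2) before spin(left) would end elsewhere — order is forced
begin: x=0 y=1 heading=south
1. spin(left) → x=0 y=1 heading=east
2. arc(left, 2) → x=2 y=3 heading=north
no rival 2-sequence matches.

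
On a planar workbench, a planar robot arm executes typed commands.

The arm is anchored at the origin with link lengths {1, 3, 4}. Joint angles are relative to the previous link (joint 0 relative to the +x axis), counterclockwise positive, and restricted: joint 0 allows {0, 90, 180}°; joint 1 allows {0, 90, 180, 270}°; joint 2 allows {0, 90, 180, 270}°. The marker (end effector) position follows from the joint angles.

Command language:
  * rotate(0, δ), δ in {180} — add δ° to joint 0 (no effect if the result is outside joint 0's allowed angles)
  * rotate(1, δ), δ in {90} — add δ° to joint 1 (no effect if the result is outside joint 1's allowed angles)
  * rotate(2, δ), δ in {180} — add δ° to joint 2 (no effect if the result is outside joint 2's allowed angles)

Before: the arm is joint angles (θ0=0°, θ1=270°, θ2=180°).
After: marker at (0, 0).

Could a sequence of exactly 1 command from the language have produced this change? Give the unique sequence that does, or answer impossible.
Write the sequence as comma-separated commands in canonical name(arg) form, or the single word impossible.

rotate(1, 90)

start: joint angles (θ0=0°, θ1=270°, θ2=180°)
1. rotate(1, 90) → joint angles (θ0=0°, θ1=0°, θ2=180°)
no rival 1-sequence matches.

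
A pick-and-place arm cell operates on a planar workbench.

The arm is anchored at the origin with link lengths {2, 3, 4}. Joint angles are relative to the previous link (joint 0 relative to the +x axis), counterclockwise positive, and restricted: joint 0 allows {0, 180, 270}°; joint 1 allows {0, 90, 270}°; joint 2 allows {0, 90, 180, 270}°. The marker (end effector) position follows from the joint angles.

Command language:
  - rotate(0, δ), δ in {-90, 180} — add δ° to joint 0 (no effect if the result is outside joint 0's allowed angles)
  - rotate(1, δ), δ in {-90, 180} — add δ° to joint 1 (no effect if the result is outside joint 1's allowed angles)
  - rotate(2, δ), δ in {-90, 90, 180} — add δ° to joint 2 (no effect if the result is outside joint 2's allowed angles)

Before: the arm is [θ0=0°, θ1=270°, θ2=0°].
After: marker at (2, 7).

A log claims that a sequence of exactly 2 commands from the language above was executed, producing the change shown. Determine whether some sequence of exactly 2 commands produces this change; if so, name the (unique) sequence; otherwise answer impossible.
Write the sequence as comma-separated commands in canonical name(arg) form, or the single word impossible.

rotate(1, -90), rotate(1, 180)

key: order matters: swapping rotate(1, -90) and rotate(1, 180) lands elsewhere
start: [θ0=0°, θ1=270°, θ2=0°]
t=1 rotate(1, -90) ⇒ [θ0=0°, θ1=270°, θ2=0°]
t=2 rotate(1, 180) ⇒ [θ0=0°, θ1=90°, θ2=0°]
all 49 alternatives checked — unique.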